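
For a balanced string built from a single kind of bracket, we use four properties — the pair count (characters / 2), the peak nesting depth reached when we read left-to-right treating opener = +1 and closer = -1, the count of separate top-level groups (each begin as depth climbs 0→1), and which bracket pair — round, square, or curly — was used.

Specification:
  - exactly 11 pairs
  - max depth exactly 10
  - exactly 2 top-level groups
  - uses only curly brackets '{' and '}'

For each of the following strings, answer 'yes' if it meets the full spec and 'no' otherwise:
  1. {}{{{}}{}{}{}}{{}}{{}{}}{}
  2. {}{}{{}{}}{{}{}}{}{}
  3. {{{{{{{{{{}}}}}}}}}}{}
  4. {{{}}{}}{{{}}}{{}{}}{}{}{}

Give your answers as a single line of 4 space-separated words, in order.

String 1 '{}{{{}}{}{}{}}{{}}{{}{}}{}': depth seq [1 0 1 2 3 2 1 2 1 2 1 2 1 0 1 2 1 0 1 2 1 2 1 0 1 0]
  -> pairs=13 depth=3 groups=5 -> no
String 2 '{}{}{{}{}}{{}{}}{}{}': depth seq [1 0 1 0 1 2 1 2 1 0 1 2 1 2 1 0 1 0 1 0]
  -> pairs=10 depth=2 groups=6 -> no
String 3 '{{{{{{{{{{}}}}}}}}}}{}': depth seq [1 2 3 4 5 6 7 8 9 10 9 8 7 6 5 4 3 2 1 0 1 0]
  -> pairs=11 depth=10 groups=2 -> yes
String 4 '{{{}}{}}{{{}}}{{}{}}{}{}{}': depth seq [1 2 3 2 1 2 1 0 1 2 3 2 1 0 1 2 1 2 1 0 1 0 1 0 1 0]
  -> pairs=13 depth=3 groups=6 -> no

Answer: no no yes no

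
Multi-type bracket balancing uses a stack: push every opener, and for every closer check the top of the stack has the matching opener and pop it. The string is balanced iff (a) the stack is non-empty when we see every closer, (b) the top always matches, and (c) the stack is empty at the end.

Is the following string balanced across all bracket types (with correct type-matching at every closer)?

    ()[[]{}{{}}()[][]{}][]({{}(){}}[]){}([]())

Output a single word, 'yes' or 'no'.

pos 0: push '('; stack = (
pos 1: ')' matches '('; pop; stack = (empty)
pos 2: push '['; stack = [
pos 3: push '['; stack = [[
pos 4: ']' matches '['; pop; stack = [
pos 5: push '{'; stack = [{
pos 6: '}' matches '{'; pop; stack = [
pos 7: push '{'; stack = [{
pos 8: push '{'; stack = [{{
pos 9: '}' matches '{'; pop; stack = [{
pos 10: '}' matches '{'; pop; stack = [
pos 11: push '('; stack = [(
pos 12: ')' matches '('; pop; stack = [
pos 13: push '['; stack = [[
pos 14: ']' matches '['; pop; stack = [
pos 15: push '['; stack = [[
pos 16: ']' matches '['; pop; stack = [
pos 17: push '{'; stack = [{
pos 18: '}' matches '{'; pop; stack = [
pos 19: ']' matches '['; pop; stack = (empty)
pos 20: push '['; stack = [
pos 21: ']' matches '['; pop; stack = (empty)
pos 22: push '('; stack = (
pos 23: push '{'; stack = ({
pos 24: push '{'; stack = ({{
pos 25: '}' matches '{'; pop; stack = ({
pos 26: push '('; stack = ({(
pos 27: ')' matches '('; pop; stack = ({
pos 28: push '{'; stack = ({{
pos 29: '}' matches '{'; pop; stack = ({
pos 30: '}' matches '{'; pop; stack = (
pos 31: push '['; stack = ([
pos 32: ']' matches '['; pop; stack = (
pos 33: ')' matches '('; pop; stack = (empty)
pos 34: push '{'; stack = {
pos 35: '}' matches '{'; pop; stack = (empty)
pos 36: push '('; stack = (
pos 37: push '['; stack = ([
pos 38: ']' matches '['; pop; stack = (
pos 39: push '('; stack = ((
pos 40: ')' matches '('; pop; stack = (
pos 41: ')' matches '('; pop; stack = (empty)
end: stack empty → VALID
Verdict: properly nested → yes

Answer: yes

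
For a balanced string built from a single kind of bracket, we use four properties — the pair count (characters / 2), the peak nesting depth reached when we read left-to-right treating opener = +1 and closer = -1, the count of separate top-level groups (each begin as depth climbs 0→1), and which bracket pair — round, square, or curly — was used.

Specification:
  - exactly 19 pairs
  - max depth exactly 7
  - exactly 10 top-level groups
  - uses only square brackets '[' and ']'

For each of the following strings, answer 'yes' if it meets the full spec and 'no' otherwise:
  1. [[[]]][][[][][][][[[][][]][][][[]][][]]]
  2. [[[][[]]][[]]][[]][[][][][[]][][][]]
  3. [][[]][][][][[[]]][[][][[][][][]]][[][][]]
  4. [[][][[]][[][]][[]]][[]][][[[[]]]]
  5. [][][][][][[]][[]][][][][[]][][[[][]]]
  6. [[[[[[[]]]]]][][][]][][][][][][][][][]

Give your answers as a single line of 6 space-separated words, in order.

String 1 '[[[]]][][[][][][][[[][][]][][][[]][][]]]': depth seq [1 2 3 2 1 0 1 0 1 2 1 2 1 2 1 2 1 2 3 4 3 4 3 4 3 2 3 2 3 2 3 4 3 2 3 2 3 2 1 0]
  -> pairs=20 depth=4 groups=3 -> no
String 2 '[[[][[]]][[]]][[]][[][][][[]][][][]]': depth seq [1 2 3 2 3 4 3 2 1 2 3 2 1 0 1 2 1 0 1 2 1 2 1 2 1 2 3 2 1 2 1 2 1 2 1 0]
  -> pairs=18 depth=4 groups=3 -> no
String 3 '[][[]][][][][[[]]][[][][[][][][]]][[][][]]': depth seq [1 0 1 2 1 0 1 0 1 0 1 0 1 2 3 2 1 0 1 2 1 2 1 2 3 2 3 2 3 2 3 2 1 0 1 2 1 2 1 2 1 0]
  -> pairs=21 depth=3 groups=8 -> no
String 4 '[[][][[]][[][]][[]]][[]][][[[[]]]]': depth seq [1 2 1 2 1 2 3 2 1 2 3 2 3 2 1 2 3 2 1 0 1 2 1 0 1 0 1 2 3 4 3 2 1 0]
  -> pairs=17 depth=4 groups=4 -> no
String 5 '[][][][][][[]][[]][][][][[]][][[[][]]]': depth seq [1 0 1 0 1 0 1 0 1 0 1 2 1 0 1 2 1 0 1 0 1 0 1 0 1 2 1 0 1 0 1 2 3 2 3 2 1 0]
  -> pairs=19 depth=3 groups=13 -> no
String 6 '[[[[[[[]]]]]][][][]][][][][][][][][][]': depth seq [1 2 3 4 5 6 7 6 5 4 3 2 1 2 1 2 1 2 1 0 1 0 1 0 1 0 1 0 1 0 1 0 1 0 1 0 1 0]
  -> pairs=19 depth=7 groups=10 -> yes

Answer: no no no no no yes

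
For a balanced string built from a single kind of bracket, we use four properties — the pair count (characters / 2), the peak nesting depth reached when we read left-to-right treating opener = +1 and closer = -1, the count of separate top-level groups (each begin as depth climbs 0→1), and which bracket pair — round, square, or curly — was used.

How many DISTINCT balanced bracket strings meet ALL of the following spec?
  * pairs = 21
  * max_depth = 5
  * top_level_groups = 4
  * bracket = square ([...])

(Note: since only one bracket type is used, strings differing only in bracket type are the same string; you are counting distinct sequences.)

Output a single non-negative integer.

Answer: 766829948

Derivation:
Spec: pairs=21 depth=5 groups=4
Count(depth <= 5) = 1087577492
Count(depth <= 4) = 320747544
Count(depth == 5) = 1087577492 - 320747544 = 766829948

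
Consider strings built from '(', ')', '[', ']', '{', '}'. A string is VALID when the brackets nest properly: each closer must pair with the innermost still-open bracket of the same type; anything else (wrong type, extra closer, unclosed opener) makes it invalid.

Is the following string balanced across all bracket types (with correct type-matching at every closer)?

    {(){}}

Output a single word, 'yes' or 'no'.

Answer: yes

Derivation:
pos 0: push '{'; stack = {
pos 1: push '('; stack = {(
pos 2: ')' matches '('; pop; stack = {
pos 3: push '{'; stack = {{
pos 4: '}' matches '{'; pop; stack = {
pos 5: '}' matches '{'; pop; stack = (empty)
end: stack empty → VALID
Verdict: properly nested → yes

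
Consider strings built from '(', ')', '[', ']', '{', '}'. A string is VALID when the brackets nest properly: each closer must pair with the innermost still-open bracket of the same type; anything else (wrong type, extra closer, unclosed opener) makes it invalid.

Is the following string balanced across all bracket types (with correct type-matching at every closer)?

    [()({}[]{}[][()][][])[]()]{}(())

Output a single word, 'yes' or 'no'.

Answer: yes

Derivation:
pos 0: push '['; stack = [
pos 1: push '('; stack = [(
pos 2: ')' matches '('; pop; stack = [
pos 3: push '('; stack = [(
pos 4: push '{'; stack = [({
pos 5: '}' matches '{'; pop; stack = [(
pos 6: push '['; stack = [([
pos 7: ']' matches '['; pop; stack = [(
pos 8: push '{'; stack = [({
pos 9: '}' matches '{'; pop; stack = [(
pos 10: push '['; stack = [([
pos 11: ']' matches '['; pop; stack = [(
pos 12: push '['; stack = [([
pos 13: push '('; stack = [([(
pos 14: ')' matches '('; pop; stack = [([
pos 15: ']' matches '['; pop; stack = [(
pos 16: push '['; stack = [([
pos 17: ']' matches '['; pop; stack = [(
pos 18: push '['; stack = [([
pos 19: ']' matches '['; pop; stack = [(
pos 20: ')' matches '('; pop; stack = [
pos 21: push '['; stack = [[
pos 22: ']' matches '['; pop; stack = [
pos 23: push '('; stack = [(
pos 24: ')' matches '('; pop; stack = [
pos 25: ']' matches '['; pop; stack = (empty)
pos 26: push '{'; stack = {
pos 27: '}' matches '{'; pop; stack = (empty)
pos 28: push '('; stack = (
pos 29: push '('; stack = ((
pos 30: ')' matches '('; pop; stack = (
pos 31: ')' matches '('; pop; stack = (empty)
end: stack empty → VALID
Verdict: properly nested → yes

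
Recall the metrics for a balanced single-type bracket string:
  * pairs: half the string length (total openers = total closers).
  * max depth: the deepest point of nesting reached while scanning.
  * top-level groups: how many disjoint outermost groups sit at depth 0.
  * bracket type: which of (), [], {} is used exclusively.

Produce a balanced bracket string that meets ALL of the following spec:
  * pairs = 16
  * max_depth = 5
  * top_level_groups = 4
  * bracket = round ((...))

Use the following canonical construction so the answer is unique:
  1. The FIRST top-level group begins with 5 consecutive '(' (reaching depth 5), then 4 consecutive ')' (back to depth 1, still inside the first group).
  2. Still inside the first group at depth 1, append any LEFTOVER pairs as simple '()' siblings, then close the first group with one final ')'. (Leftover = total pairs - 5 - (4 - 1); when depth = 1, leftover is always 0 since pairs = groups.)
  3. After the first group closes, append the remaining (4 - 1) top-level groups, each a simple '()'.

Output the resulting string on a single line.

Spec: pairs=16 depth=5 groups=4
Leftover pairs = 16 - 5 - (4-1) = 8
First group: deep chain of depth 5 + 8 sibling pairs
Remaining 3 groups: simple '()' each

Answer: ((((())))()()()()()()()())()()()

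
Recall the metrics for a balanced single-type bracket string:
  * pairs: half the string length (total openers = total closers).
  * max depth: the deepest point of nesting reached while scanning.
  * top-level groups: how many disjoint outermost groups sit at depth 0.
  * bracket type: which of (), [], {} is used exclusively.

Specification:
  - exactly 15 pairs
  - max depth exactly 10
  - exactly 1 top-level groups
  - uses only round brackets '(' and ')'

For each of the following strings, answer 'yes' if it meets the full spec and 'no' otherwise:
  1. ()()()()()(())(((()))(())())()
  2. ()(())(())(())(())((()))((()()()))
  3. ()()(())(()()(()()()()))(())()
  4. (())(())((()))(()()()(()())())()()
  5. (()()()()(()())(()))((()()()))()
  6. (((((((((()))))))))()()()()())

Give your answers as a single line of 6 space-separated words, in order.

Answer: no no no no no yes

Derivation:
String 1 '()()()()()(())(((()))(())())()': depth seq [1 0 1 0 1 0 1 0 1 0 1 2 1 0 1 2 3 4 3 2 1 2 3 2 1 2 1 0 1 0]
  -> pairs=15 depth=4 groups=8 -> no
String 2 '()(())(())(())(())((()))((()()()))': depth seq [1 0 1 2 1 0 1 2 1 0 1 2 1 0 1 2 1 0 1 2 3 2 1 0 1 2 3 2 3 2 3 2 1 0]
  -> pairs=17 depth=3 groups=7 -> no
String 3 '()()(())(()()(()()()()))(())()': depth seq [1 0 1 0 1 2 1 0 1 2 1 2 1 2 3 2 3 2 3 2 3 2 1 0 1 2 1 0 1 0]
  -> pairs=15 depth=3 groups=6 -> no
String 4 '(())(())((()))(()()()(()())())()()': depth seq [1 2 1 0 1 2 1 0 1 2 3 2 1 0 1 2 1 2 1 2 1 2 3 2 3 2 1 2 1 0 1 0 1 0]
  -> pairs=17 depth=3 groups=6 -> no
String 5 '(()()()()(()())(()))((()()()))()': depth seq [1 2 1 2 1 2 1 2 1 2 3 2 3 2 1 2 3 2 1 0 1 2 3 2 3 2 3 2 1 0 1 0]
  -> pairs=16 depth=3 groups=3 -> no
String 6 '(((((((((()))))))))()()()()())': depth seq [1 2 3 4 5 6 7 8 9 10 9 8 7 6 5 4 3 2 1 2 1 2 1 2 1 2 1 2 1 0]
  -> pairs=15 depth=10 groups=1 -> yes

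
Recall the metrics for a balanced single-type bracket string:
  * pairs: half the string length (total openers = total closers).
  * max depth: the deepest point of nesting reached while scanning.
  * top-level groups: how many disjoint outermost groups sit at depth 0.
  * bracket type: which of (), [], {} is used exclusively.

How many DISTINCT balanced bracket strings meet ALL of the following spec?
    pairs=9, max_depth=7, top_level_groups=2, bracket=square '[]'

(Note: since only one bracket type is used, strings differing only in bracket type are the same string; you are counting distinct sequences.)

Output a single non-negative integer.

Answer: 24

Derivation:
Spec: pairs=9 depth=7 groups=2
Count(depth <= 7) = 1428
Count(depth <= 6) = 1404
Count(depth == 7) = 1428 - 1404 = 24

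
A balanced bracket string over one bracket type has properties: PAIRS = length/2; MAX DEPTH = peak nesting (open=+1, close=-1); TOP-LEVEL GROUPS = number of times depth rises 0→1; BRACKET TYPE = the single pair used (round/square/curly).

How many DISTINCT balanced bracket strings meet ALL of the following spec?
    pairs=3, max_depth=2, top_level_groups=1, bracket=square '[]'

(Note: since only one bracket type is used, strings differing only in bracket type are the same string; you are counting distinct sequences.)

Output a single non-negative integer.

Answer: 1

Derivation:
Spec: pairs=3 depth=2 groups=1
Count(depth <= 2) = 1
Count(depth <= 1) = 0
Count(depth == 2) = 1 - 0 = 1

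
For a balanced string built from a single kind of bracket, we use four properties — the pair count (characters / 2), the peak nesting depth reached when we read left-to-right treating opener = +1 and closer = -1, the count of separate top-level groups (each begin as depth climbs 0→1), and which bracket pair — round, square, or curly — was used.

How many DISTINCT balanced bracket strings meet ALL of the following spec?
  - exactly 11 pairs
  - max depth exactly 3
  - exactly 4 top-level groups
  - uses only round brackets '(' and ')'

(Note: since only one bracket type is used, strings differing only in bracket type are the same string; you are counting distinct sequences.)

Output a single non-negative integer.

Answer: 2408

Derivation:
Spec: pairs=11 depth=3 groups=4
Count(depth <= 3) = 2528
Count(depth <= 2) = 120
Count(depth == 3) = 2528 - 120 = 2408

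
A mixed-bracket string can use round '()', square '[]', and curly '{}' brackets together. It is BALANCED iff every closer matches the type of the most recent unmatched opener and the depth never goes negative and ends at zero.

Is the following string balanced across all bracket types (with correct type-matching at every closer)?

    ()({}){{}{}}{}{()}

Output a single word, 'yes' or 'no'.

Answer: yes

Derivation:
pos 0: push '('; stack = (
pos 1: ')' matches '('; pop; stack = (empty)
pos 2: push '('; stack = (
pos 3: push '{'; stack = ({
pos 4: '}' matches '{'; pop; stack = (
pos 5: ')' matches '('; pop; stack = (empty)
pos 6: push '{'; stack = {
pos 7: push '{'; stack = {{
pos 8: '}' matches '{'; pop; stack = {
pos 9: push '{'; stack = {{
pos 10: '}' matches '{'; pop; stack = {
pos 11: '}' matches '{'; pop; stack = (empty)
pos 12: push '{'; stack = {
pos 13: '}' matches '{'; pop; stack = (empty)
pos 14: push '{'; stack = {
pos 15: push '('; stack = {(
pos 16: ')' matches '('; pop; stack = {
pos 17: '}' matches '{'; pop; stack = (empty)
end: stack empty → VALID
Verdict: properly nested → yes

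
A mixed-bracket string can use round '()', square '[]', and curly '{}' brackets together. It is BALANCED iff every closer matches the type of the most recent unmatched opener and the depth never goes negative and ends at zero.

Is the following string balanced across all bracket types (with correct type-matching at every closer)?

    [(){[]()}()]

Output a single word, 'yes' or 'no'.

Answer: yes

Derivation:
pos 0: push '['; stack = [
pos 1: push '('; stack = [(
pos 2: ')' matches '('; pop; stack = [
pos 3: push '{'; stack = [{
pos 4: push '['; stack = [{[
pos 5: ']' matches '['; pop; stack = [{
pos 6: push '('; stack = [{(
pos 7: ')' matches '('; pop; stack = [{
pos 8: '}' matches '{'; pop; stack = [
pos 9: push '('; stack = [(
pos 10: ')' matches '('; pop; stack = [
pos 11: ']' matches '['; pop; stack = (empty)
end: stack empty → VALID
Verdict: properly nested → yes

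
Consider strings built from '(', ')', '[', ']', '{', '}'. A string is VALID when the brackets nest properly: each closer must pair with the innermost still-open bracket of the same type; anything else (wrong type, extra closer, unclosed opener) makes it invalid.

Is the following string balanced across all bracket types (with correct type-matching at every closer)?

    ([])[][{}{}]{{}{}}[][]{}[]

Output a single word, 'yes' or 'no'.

pos 0: push '('; stack = (
pos 1: push '['; stack = ([
pos 2: ']' matches '['; pop; stack = (
pos 3: ')' matches '('; pop; stack = (empty)
pos 4: push '['; stack = [
pos 5: ']' matches '['; pop; stack = (empty)
pos 6: push '['; stack = [
pos 7: push '{'; stack = [{
pos 8: '}' matches '{'; pop; stack = [
pos 9: push '{'; stack = [{
pos 10: '}' matches '{'; pop; stack = [
pos 11: ']' matches '['; pop; stack = (empty)
pos 12: push '{'; stack = {
pos 13: push '{'; stack = {{
pos 14: '}' matches '{'; pop; stack = {
pos 15: push '{'; stack = {{
pos 16: '}' matches '{'; pop; stack = {
pos 17: '}' matches '{'; pop; stack = (empty)
pos 18: push '['; stack = [
pos 19: ']' matches '['; pop; stack = (empty)
pos 20: push '['; stack = [
pos 21: ']' matches '['; pop; stack = (empty)
pos 22: push '{'; stack = {
pos 23: '}' matches '{'; pop; stack = (empty)
pos 24: push '['; stack = [
pos 25: ']' matches '['; pop; stack = (empty)
end: stack empty → VALID
Verdict: properly nested → yes

Answer: yes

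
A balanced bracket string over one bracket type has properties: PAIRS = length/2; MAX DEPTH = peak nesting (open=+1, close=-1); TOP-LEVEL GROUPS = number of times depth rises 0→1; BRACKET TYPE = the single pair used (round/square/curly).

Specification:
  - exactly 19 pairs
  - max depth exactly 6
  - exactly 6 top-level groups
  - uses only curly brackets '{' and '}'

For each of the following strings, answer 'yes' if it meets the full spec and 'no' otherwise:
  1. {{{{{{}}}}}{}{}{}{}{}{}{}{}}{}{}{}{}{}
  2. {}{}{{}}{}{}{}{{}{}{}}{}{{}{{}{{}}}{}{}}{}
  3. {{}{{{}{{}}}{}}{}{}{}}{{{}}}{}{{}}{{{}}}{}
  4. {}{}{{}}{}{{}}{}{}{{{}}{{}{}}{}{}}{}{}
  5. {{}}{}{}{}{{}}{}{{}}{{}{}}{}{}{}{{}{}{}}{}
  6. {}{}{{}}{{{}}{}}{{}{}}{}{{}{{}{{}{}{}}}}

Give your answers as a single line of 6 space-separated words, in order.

Answer: yes no no no no no

Derivation:
String 1 '{{{{{{}}}}}{}{}{}{}{}{}{}{}}{}{}{}{}{}': depth seq [1 2 3 4 5 6 5 4 3 2 1 2 1 2 1 2 1 2 1 2 1 2 1 2 1 2 1 0 1 0 1 0 1 0 1 0 1 0]
  -> pairs=19 depth=6 groups=6 -> yes
String 2 '{}{}{{}}{}{}{}{{}{}{}}{}{{}{{}{{}}}{}{}}{}': depth seq [1 0 1 0 1 2 1 0 1 0 1 0 1 0 1 2 1 2 1 2 1 0 1 0 1 2 1 2 3 2 3 4 3 2 1 2 1 2 1 0 1 0]
  -> pairs=21 depth=4 groups=10 -> no
String 3 '{{}{{{}{{}}}{}}{}{}{}}{{{}}}{}{{}}{{{}}}{}': depth seq [1 2 1 2 3 4 3 4 5 4 3 2 3 2 1 2 1 2 1 2 1 0 1 2 3 2 1 0 1 0 1 2 1 0 1 2 3 2 1 0 1 0]
  -> pairs=21 depth=5 groups=6 -> no
String 4 '{}{}{{}}{}{{}}{}{}{{{}}{{}{}}{}{}}{}{}': depth seq [1 0 1 0 1 2 1 0 1 0 1 2 1 0 1 0 1 0 1 2 3 2 1 2 3 2 3 2 1 2 1 2 1 0 1 0 1 0]
  -> pairs=19 depth=3 groups=10 -> no
String 5 '{{}}{}{}{}{{}}{}{{}}{{}{}}{}{}{}{{}{}{}}{}': depth seq [1 2 1 0 1 0 1 0 1 0 1 2 1 0 1 0 1 2 1 0 1 2 1 2 1 0 1 0 1 0 1 0 1 2 1 2 1 2 1 0 1 0]
  -> pairs=21 depth=2 groups=13 -> no
String 6 '{}{}{{}}{{{}}{}}{{}{}}{}{{}{{}{{}{}{}}}}': depth seq [1 0 1 0 1 2 1 0 1 2 3 2 1 2 1 0 1 2 1 2 1 0 1 0 1 2 1 2 3 2 3 4 3 4 3 4 3 2 1 0]
  -> pairs=20 depth=4 groups=7 -> no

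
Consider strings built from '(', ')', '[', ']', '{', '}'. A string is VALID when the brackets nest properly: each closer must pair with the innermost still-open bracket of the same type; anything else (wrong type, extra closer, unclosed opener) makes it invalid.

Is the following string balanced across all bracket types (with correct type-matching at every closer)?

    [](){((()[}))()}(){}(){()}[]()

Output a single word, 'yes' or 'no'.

pos 0: push '['; stack = [
pos 1: ']' matches '['; pop; stack = (empty)
pos 2: push '('; stack = (
pos 3: ')' matches '('; pop; stack = (empty)
pos 4: push '{'; stack = {
pos 5: push '('; stack = {(
pos 6: push '('; stack = {((
pos 7: push '('; stack = {(((
pos 8: ')' matches '('; pop; stack = {((
pos 9: push '['; stack = {(([
pos 10: saw closer '}' but top of stack is '[' (expected ']') → INVALID
Verdict: type mismatch at position 10: '}' closes '[' → no

Answer: no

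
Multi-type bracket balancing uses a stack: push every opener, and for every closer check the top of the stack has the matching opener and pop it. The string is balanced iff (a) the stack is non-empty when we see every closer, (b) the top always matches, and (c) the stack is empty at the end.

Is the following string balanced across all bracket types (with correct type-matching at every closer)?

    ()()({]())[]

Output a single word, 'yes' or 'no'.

Answer: no

Derivation:
pos 0: push '('; stack = (
pos 1: ')' matches '('; pop; stack = (empty)
pos 2: push '('; stack = (
pos 3: ')' matches '('; pop; stack = (empty)
pos 4: push '('; stack = (
pos 5: push '{'; stack = ({
pos 6: saw closer ']' but top of stack is '{' (expected '}') → INVALID
Verdict: type mismatch at position 6: ']' closes '{' → no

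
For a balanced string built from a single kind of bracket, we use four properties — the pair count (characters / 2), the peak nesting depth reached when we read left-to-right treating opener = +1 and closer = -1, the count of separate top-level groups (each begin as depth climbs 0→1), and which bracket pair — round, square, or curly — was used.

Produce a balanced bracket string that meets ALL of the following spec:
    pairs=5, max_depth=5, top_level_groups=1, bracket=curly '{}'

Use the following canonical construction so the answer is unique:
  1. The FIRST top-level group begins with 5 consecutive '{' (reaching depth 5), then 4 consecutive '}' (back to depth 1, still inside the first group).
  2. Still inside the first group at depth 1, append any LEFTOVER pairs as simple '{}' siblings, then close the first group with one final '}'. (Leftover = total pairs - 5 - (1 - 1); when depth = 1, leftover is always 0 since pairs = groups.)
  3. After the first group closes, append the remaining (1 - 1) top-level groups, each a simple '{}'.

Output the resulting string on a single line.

Answer: {{{{{}}}}}

Derivation:
Spec: pairs=5 depth=5 groups=1
Leftover pairs = 5 - 5 - (1-1) = 0
First group: deep chain of depth 5 + 0 sibling pairs
Remaining 0 groups: simple '{}' each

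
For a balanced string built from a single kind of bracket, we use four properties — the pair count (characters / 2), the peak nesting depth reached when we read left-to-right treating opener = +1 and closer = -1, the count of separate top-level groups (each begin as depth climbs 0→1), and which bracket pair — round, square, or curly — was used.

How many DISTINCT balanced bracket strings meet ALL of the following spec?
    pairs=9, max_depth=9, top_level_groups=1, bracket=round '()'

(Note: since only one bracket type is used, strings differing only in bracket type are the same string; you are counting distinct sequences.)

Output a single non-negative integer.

Spec: pairs=9 depth=9 groups=1
Count(depth <= 9) = 1430
Count(depth <= 8) = 1429
Count(depth == 9) = 1430 - 1429 = 1

Answer: 1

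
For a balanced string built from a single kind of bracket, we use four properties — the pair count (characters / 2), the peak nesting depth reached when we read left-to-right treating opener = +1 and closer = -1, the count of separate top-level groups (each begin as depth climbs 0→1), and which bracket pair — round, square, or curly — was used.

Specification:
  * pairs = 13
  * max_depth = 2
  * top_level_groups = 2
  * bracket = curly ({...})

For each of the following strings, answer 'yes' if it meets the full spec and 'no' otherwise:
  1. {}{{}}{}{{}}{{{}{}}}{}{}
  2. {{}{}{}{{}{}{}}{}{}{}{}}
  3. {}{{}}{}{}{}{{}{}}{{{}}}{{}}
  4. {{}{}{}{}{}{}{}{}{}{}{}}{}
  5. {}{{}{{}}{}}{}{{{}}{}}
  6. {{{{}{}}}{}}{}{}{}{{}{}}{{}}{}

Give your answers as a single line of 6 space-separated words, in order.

String 1 '{}{{}}{}{{}}{{{}{}}}{}{}': depth seq [1 0 1 2 1 0 1 0 1 2 1 0 1 2 3 2 3 2 1 0 1 0 1 0]
  -> pairs=12 depth=3 groups=7 -> no
String 2 '{{}{}{}{{}{}{}}{}{}{}{}}': depth seq [1 2 1 2 1 2 1 2 3 2 3 2 3 2 1 2 1 2 1 2 1 2 1 0]
  -> pairs=12 depth=3 groups=1 -> no
String 3 '{}{{}}{}{}{}{{}{}}{{{}}}{{}}': depth seq [1 0 1 2 1 0 1 0 1 0 1 0 1 2 1 2 1 0 1 2 3 2 1 0 1 2 1 0]
  -> pairs=14 depth=3 groups=8 -> no
String 4 '{{}{}{}{}{}{}{}{}{}{}{}}{}': depth seq [1 2 1 2 1 2 1 2 1 2 1 2 1 2 1 2 1 2 1 2 1 2 1 0 1 0]
  -> pairs=13 depth=2 groups=2 -> yes
String 5 '{}{{}{{}}{}}{}{{{}}{}}': depth seq [1 0 1 2 1 2 3 2 1 2 1 0 1 0 1 2 3 2 1 2 1 0]
  -> pairs=11 depth=3 groups=4 -> no
String 6 '{{{{}{}}}{}}{}{}{}{{}{}}{{}}{}': depth seq [1 2 3 4 3 4 3 2 1 2 1 0 1 0 1 0 1 0 1 2 1 2 1 0 1 2 1 0 1 0]
  -> pairs=15 depth=4 groups=7 -> no

Answer: no no no yes no no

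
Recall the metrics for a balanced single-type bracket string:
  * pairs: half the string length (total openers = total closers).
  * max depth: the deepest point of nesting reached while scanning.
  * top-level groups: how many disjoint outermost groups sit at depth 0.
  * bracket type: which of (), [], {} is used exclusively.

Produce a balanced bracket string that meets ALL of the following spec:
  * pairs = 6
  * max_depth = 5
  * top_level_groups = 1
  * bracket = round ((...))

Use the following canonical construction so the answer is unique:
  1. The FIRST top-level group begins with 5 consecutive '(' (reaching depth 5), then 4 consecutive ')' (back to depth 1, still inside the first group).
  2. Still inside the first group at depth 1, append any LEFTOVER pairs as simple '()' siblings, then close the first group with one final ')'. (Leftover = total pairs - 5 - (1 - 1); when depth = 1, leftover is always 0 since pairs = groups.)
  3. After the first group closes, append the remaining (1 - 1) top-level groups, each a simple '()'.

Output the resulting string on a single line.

Answer: ((((())))())

Derivation:
Spec: pairs=6 depth=5 groups=1
Leftover pairs = 6 - 5 - (1-1) = 1
First group: deep chain of depth 5 + 1 sibling pairs
Remaining 0 groups: simple '()' each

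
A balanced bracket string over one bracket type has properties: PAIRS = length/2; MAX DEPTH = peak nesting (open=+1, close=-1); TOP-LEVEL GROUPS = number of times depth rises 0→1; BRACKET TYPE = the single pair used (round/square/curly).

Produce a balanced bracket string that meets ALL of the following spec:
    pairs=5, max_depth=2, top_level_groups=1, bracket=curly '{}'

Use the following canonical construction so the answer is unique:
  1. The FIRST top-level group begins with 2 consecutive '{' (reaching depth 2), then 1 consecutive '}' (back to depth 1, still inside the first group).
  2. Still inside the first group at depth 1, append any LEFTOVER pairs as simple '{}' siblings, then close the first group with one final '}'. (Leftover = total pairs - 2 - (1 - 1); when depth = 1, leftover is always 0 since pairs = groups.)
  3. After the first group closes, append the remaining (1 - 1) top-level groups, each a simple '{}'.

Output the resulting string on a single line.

Spec: pairs=5 depth=2 groups=1
Leftover pairs = 5 - 2 - (1-1) = 3
First group: deep chain of depth 2 + 3 sibling pairs
Remaining 0 groups: simple '{}' each

Answer: {{}{}{}{}}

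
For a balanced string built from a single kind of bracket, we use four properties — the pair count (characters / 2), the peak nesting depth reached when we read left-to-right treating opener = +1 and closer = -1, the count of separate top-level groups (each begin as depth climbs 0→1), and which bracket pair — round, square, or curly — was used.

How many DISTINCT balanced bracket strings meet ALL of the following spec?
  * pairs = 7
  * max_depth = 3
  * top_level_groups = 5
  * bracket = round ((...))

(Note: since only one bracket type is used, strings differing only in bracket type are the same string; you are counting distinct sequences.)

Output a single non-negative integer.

Spec: pairs=7 depth=3 groups=5
Count(depth <= 3) = 20
Count(depth <= 2) = 15
Count(depth == 3) = 20 - 15 = 5

Answer: 5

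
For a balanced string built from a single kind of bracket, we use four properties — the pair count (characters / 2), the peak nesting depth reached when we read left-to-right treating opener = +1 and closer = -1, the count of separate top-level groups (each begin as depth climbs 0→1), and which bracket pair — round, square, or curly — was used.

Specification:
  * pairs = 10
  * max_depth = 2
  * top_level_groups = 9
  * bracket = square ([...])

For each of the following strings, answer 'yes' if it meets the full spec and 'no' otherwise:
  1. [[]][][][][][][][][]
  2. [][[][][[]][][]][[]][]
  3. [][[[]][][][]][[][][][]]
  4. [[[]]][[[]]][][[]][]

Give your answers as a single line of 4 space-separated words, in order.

Answer: yes no no no

Derivation:
String 1 '[[]][][][][][][][][]': depth seq [1 2 1 0 1 0 1 0 1 0 1 0 1 0 1 0 1 0 1 0]
  -> pairs=10 depth=2 groups=9 -> yes
String 2 '[][[][][[]][][]][[]][]': depth seq [1 0 1 2 1 2 1 2 3 2 1 2 1 2 1 0 1 2 1 0 1 0]
  -> pairs=11 depth=3 groups=4 -> no
String 3 '[][[[]][][][]][[][][][]]': depth seq [1 0 1 2 3 2 1 2 1 2 1 2 1 0 1 2 1 2 1 2 1 2 1 0]
  -> pairs=12 depth=3 groups=3 -> no
String 4 '[[[]]][[[]]][][[]][]': depth seq [1 2 3 2 1 0 1 2 3 2 1 0 1 0 1 2 1 0 1 0]
  -> pairs=10 depth=3 groups=5 -> no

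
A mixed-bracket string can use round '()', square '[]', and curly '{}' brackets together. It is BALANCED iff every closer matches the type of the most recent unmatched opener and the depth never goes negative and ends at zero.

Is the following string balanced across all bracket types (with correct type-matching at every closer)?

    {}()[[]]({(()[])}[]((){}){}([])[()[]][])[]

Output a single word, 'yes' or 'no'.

pos 0: push '{'; stack = {
pos 1: '}' matches '{'; pop; stack = (empty)
pos 2: push '('; stack = (
pos 3: ')' matches '('; pop; stack = (empty)
pos 4: push '['; stack = [
pos 5: push '['; stack = [[
pos 6: ']' matches '['; pop; stack = [
pos 7: ']' matches '['; pop; stack = (empty)
pos 8: push '('; stack = (
pos 9: push '{'; stack = ({
pos 10: push '('; stack = ({(
pos 11: push '('; stack = ({((
pos 12: ')' matches '('; pop; stack = ({(
pos 13: push '['; stack = ({([
pos 14: ']' matches '['; pop; stack = ({(
pos 15: ')' matches '('; pop; stack = ({
pos 16: '}' matches '{'; pop; stack = (
pos 17: push '['; stack = ([
pos 18: ']' matches '['; pop; stack = (
pos 19: push '('; stack = ((
pos 20: push '('; stack = (((
pos 21: ')' matches '('; pop; stack = ((
pos 22: push '{'; stack = (({
pos 23: '}' matches '{'; pop; stack = ((
pos 24: ')' matches '('; pop; stack = (
pos 25: push '{'; stack = ({
pos 26: '}' matches '{'; pop; stack = (
pos 27: push '('; stack = ((
pos 28: push '['; stack = (([
pos 29: ']' matches '['; pop; stack = ((
pos 30: ')' matches '('; pop; stack = (
pos 31: push '['; stack = ([
pos 32: push '('; stack = ([(
pos 33: ')' matches '('; pop; stack = ([
pos 34: push '['; stack = ([[
pos 35: ']' matches '['; pop; stack = ([
pos 36: ']' matches '['; pop; stack = (
pos 37: push '['; stack = ([
pos 38: ']' matches '['; pop; stack = (
pos 39: ')' matches '('; pop; stack = (empty)
pos 40: push '['; stack = [
pos 41: ']' matches '['; pop; stack = (empty)
end: stack empty → VALID
Verdict: properly nested → yes

Answer: yes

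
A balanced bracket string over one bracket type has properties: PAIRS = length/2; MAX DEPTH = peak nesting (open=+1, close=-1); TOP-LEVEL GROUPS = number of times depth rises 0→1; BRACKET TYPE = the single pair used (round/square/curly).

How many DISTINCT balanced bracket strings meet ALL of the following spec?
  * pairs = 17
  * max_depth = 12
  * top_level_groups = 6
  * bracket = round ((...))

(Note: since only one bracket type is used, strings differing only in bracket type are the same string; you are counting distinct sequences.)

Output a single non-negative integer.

Spec: pairs=17 depth=12 groups=6
Count(depth <= 12) = 4601610
Count(depth <= 11) = 4601604
Count(depth == 12) = 4601610 - 4601604 = 6

Answer: 6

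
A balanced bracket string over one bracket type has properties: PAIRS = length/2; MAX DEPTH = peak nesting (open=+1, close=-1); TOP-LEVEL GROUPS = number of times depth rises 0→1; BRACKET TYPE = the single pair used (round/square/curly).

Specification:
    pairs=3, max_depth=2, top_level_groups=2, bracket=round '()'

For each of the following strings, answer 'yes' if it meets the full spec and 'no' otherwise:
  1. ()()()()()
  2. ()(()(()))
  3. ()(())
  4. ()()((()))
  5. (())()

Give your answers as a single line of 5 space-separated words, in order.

String 1 '()()()()()': depth seq [1 0 1 0 1 0 1 0 1 0]
  -> pairs=5 depth=1 groups=5 -> no
String 2 '()(()(()))': depth seq [1 0 1 2 1 2 3 2 1 0]
  -> pairs=5 depth=3 groups=2 -> no
String 3 '()(())': depth seq [1 0 1 2 1 0]
  -> pairs=3 depth=2 groups=2 -> yes
String 4 '()()((()))': depth seq [1 0 1 0 1 2 3 2 1 0]
  -> pairs=5 depth=3 groups=3 -> no
String 5 '(())()': depth seq [1 2 1 0 1 0]
  -> pairs=3 depth=2 groups=2 -> yes

Answer: no no yes no yes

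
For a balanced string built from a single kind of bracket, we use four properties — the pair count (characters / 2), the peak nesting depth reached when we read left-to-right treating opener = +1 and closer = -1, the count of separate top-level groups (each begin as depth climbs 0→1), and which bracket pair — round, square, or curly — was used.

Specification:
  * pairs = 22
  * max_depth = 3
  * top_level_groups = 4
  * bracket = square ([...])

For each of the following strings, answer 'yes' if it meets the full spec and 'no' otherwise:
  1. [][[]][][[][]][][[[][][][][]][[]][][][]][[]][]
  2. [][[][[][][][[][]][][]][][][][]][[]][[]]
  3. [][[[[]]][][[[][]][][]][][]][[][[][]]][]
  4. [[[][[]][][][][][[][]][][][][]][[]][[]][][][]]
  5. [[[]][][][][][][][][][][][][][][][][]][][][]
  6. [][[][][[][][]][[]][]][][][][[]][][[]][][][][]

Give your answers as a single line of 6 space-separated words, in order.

Answer: no no no no yes no

Derivation:
String 1 '[][[]][][[][]][][[[][][][][]][[]][][][]][[]][]': depth seq [1 0 1 2 1 0 1 0 1 2 1 2 1 0 1 0 1 2 3 2 3 2 3 2 3 2 3 2 1 2 3 2 1 2 1 2 1 2 1 0 1 2 1 0 1 0]
  -> pairs=23 depth=3 groups=8 -> no
String 2 '[][[][[][][][[][]][][]][][][][]][[]][[]]': depth seq [1 0 1 2 1 2 3 2 3 2 3 2 3 4 3 4 3 2 3 2 3 2 1 2 1 2 1 2 1 2 1 0 1 2 1 0 1 2 1 0]
  -> pairs=20 depth=4 groups=4 -> no
String 3 '[][[[[]]][][[[][]][][]][][]][[][[][]]][]': depth seq [1 0 1 2 3 4 3 2 1 2 1 2 3 4 3 4 3 2 3 2 3 2 1 2 1 2 1 0 1 2 1 2 3 2 3 2 1 0 1 0]
  -> pairs=20 depth=4 groups=4 -> no
String 4 '[[[][[]][][][][][[][]][][][][]][[]][[]][][][]]': depth seq [1 2 3 2 3 4 3 2 3 2 3 2 3 2 3 2 3 4 3 4 3 2 3 2 3 2 3 2 3 2 1 2 3 2 1 2 3 2 1 2 1 2 1 2 1 0]
  -> pairs=23 depth=4 groups=1 -> no
String 5 '[[[]][][][][][][][][][][][][][][][][]][][][]': depth seq [1 2 3 2 1 2 1 2 1 2 1 2 1 2 1 2 1 2 1 2 1 2 1 2 1 2 1 2 1 2 1 2 1 2 1 2 1 0 1 0 1 0 1 0]
  -> pairs=22 depth=3 groups=4 -> yes
String 6 '[][[][][[][][]][[]][]][][][][[]][][[]][][][][]': depth seq [1 0 1 2 1 2 1 2 3 2 3 2 3 2 1 2 3 2 1 2 1 0 1 0 1 0 1 0 1 2 1 0 1 0 1 2 1 0 1 0 1 0 1 0 1 0]
  -> pairs=23 depth=3 groups=12 -> no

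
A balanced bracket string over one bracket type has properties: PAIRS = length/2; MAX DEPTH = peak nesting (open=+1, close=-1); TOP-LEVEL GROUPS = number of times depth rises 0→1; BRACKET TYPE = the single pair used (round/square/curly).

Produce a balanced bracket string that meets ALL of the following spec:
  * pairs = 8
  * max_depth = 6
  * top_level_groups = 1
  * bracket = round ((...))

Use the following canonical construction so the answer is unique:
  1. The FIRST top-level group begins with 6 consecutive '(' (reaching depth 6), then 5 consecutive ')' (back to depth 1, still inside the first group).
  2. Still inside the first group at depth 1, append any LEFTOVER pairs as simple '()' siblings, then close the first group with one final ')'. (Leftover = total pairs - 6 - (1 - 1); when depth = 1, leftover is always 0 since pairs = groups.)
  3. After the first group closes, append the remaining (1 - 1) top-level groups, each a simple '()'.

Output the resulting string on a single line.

Answer: (((((()))))()())

Derivation:
Spec: pairs=8 depth=6 groups=1
Leftover pairs = 8 - 6 - (1-1) = 2
First group: deep chain of depth 6 + 2 sibling pairs
Remaining 0 groups: simple '()' each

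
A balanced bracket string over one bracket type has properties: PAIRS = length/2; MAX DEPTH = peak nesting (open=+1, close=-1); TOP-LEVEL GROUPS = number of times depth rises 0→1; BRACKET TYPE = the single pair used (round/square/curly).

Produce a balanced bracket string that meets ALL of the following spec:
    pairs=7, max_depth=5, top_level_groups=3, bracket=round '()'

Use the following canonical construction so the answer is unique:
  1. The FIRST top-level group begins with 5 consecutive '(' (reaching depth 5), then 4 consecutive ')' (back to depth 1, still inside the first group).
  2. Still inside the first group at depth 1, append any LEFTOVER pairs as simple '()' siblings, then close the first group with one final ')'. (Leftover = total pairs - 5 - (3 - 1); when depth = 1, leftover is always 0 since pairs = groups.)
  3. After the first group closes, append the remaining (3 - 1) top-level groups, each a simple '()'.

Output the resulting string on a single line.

Answer: ((((()))))()()

Derivation:
Spec: pairs=7 depth=5 groups=3
Leftover pairs = 7 - 5 - (3-1) = 0
First group: deep chain of depth 5 + 0 sibling pairs
Remaining 2 groups: simple '()' each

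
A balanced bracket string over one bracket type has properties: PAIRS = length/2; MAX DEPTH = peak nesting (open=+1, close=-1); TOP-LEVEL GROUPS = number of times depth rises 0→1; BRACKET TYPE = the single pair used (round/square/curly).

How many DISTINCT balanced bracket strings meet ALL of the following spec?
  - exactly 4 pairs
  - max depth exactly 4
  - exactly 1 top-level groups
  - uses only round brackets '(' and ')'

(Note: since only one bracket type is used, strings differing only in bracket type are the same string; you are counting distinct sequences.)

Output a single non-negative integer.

Answer: 1

Derivation:
Spec: pairs=4 depth=4 groups=1
Count(depth <= 4) = 5
Count(depth <= 3) = 4
Count(depth == 4) = 5 - 4 = 1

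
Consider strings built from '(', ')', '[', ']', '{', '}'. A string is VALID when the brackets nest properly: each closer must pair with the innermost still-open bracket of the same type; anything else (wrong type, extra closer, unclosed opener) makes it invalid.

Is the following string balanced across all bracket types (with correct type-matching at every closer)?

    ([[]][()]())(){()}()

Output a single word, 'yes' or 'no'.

Answer: yes

Derivation:
pos 0: push '('; stack = (
pos 1: push '['; stack = ([
pos 2: push '['; stack = ([[
pos 3: ']' matches '['; pop; stack = ([
pos 4: ']' matches '['; pop; stack = (
pos 5: push '['; stack = ([
pos 6: push '('; stack = ([(
pos 7: ')' matches '('; pop; stack = ([
pos 8: ']' matches '['; pop; stack = (
pos 9: push '('; stack = ((
pos 10: ')' matches '('; pop; stack = (
pos 11: ')' matches '('; pop; stack = (empty)
pos 12: push '('; stack = (
pos 13: ')' matches '('; pop; stack = (empty)
pos 14: push '{'; stack = {
pos 15: push '('; stack = {(
pos 16: ')' matches '('; pop; stack = {
pos 17: '}' matches '{'; pop; stack = (empty)
pos 18: push '('; stack = (
pos 19: ')' matches '('; pop; stack = (empty)
end: stack empty → VALID
Verdict: properly nested → yes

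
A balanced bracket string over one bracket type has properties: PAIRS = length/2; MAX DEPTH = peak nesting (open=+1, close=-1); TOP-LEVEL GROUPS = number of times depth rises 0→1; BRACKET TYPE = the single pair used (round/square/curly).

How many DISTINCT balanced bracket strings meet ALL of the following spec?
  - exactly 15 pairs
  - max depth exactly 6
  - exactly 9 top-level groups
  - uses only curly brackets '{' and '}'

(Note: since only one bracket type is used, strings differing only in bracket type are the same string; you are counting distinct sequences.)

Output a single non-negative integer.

Answer: 153

Derivation:
Spec: pairs=15 depth=6 groups=9
Count(depth <= 6) = 23247
Count(depth <= 5) = 23094
Count(depth == 6) = 23247 - 23094 = 153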